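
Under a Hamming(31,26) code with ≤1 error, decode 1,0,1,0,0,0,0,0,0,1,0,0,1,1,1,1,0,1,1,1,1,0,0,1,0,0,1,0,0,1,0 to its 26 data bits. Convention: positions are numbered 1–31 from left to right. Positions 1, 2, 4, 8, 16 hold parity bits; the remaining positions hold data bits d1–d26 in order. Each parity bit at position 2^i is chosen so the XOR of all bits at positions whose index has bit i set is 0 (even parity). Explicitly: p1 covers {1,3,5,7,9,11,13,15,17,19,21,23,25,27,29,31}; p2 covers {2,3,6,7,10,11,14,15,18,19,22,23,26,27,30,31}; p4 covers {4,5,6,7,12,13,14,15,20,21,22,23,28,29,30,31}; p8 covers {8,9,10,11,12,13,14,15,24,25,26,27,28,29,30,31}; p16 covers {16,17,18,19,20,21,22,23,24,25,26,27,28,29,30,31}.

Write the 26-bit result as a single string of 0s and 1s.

10001100111011110010010010

s1 (pos 1,3,5,7,9,11,13,15,17,19,21,23,25,27,29,31): 1⊕1⊕0⊕0⊕0⊕0⊕1⊕1⊕0⊕1⊕1⊕0⊕0⊕1⊕0⊕0 = 1
s2 (pos 2,3,6,7,10,11,14,15,18,19,22,23,26,27,30,31): 0⊕1⊕0⊕0⊕1⊕0⊕1⊕1⊕1⊕1⊕0⊕0⊕0⊕1⊕1⊕0 = 0
s4 (pos 4,5,6,7,12,13,14,15,20,21,22,23,28,29,30,31): 0⊕0⊕0⊕0⊕0⊕1⊕1⊕1⊕1⊕1⊕0⊕0⊕0⊕0⊕1⊕0 = 0
s8 (pos 8,9,10,11,12,13,14,15,24,25,26,27,28,29,30,31): 0⊕0⊕1⊕0⊕0⊕1⊕1⊕1⊕1⊕0⊕0⊕1⊕0⊕0⊕1⊕0 = 1
s16 (pos 16,17,18,19,20,21,22,23,24,25,26,27,28,29,30,31): 1⊕0⊕1⊕1⊕1⊕1⊕0⊕0⊕1⊕0⊕0⊕1⊕0⊕0⊕1⊕0 = 0
Syndrome s16…s1 = 01001 → error at position 9.
Flip position 9: 1010000001001111011110010010010 → 1010000011001111011110010010010
Read data bits from positions 3,5,6,7,9,10,11,12,13,14,15,17,18,19,20,21,22,23,24,25,26,27,28,29,30,31: 10001100111011110010010010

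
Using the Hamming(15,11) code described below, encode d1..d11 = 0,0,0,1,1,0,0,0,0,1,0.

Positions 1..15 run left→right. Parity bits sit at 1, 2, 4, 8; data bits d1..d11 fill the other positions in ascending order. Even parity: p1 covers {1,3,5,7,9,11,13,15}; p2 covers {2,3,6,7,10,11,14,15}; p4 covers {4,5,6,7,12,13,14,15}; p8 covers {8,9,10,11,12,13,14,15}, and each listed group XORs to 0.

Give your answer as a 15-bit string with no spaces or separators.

Place data at non-parity positions: p1 p2 0 p4 0 0 1 p8 1 0 0 0 0 1 0
p1 (pos 1,3,5,7,9,11,13,15): XOR of data positions = 0⊕0⊕1⊕1⊕0⊕0⊕0 = 0
p2 (pos 2,3,6,7,10,11,14,15): XOR of data positions = 0⊕0⊕1⊕0⊕0⊕1⊕0 = 0
p4 (pos 4,5,6,7,12,13,14,15): XOR of data positions = 0⊕0⊕1⊕0⊕0⊕1⊕0 = 0
p8 (pos 8,9,10,11,12,13,14,15): XOR of data positions = 1⊕0⊕0⊕0⊕0⊕1⊕0 = 0
Codeword: 000000101000010

000000101000010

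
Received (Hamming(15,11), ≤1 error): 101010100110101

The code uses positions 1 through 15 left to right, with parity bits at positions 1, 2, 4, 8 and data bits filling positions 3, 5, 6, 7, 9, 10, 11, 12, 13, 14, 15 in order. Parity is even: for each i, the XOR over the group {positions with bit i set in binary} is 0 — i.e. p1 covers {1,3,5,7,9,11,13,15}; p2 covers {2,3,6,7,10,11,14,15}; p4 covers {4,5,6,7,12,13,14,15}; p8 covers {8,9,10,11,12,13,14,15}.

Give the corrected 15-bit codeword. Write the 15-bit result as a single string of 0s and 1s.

s1 (pos 1,3,5,7,9,11,13,15): 1⊕1⊕1⊕1⊕0⊕1⊕1⊕1 = 1
s2 (pos 2,3,6,7,10,11,14,15): 0⊕1⊕0⊕1⊕1⊕1⊕0⊕1 = 1
s4 (pos 4,5,6,7,12,13,14,15): 0⊕1⊕0⊕1⊕0⊕1⊕0⊕1 = 0
s8 (pos 8,9,10,11,12,13,14,15): 0⊕0⊕1⊕1⊕0⊕1⊕0⊕1 = 0
Syndrome s8…s1 = 0011 → error at position 3.
Flip position 3: 101010100110101 → 100010100110101

100010100110101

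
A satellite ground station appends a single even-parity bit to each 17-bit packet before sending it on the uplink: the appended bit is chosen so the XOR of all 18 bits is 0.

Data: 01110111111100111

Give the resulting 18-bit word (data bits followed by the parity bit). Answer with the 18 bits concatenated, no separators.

XOR of the 17 data bits: 0⊕1⊕1⊕1⊕0⊕1⊕1⊕1⊕1⊕1⊕1⊕1⊕0⊕0⊕1⊕1⊕1 = 1
Parity bit = 1 (so all 18 bits XOR to 0).

011101111111001111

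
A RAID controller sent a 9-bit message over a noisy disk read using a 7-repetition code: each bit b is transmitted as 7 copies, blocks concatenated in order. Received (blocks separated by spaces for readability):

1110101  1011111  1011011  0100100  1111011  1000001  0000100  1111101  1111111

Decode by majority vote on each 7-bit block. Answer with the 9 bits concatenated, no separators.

111010011

Block 1 (1110101): 5 ones → 1
Block 2 (1011111): 6 ones → 1
Block 3 (1011011): 5 ones → 1
Block 4 (0100100): 2 ones → 0
Block 5 (1111011): 6 ones → 1
Block 6 (1000001): 2 ones → 0
Block 7 (0000100): 1 one → 0
Block 8 (1111101): 6 ones → 1
Block 9 (1111111): 7 ones → 1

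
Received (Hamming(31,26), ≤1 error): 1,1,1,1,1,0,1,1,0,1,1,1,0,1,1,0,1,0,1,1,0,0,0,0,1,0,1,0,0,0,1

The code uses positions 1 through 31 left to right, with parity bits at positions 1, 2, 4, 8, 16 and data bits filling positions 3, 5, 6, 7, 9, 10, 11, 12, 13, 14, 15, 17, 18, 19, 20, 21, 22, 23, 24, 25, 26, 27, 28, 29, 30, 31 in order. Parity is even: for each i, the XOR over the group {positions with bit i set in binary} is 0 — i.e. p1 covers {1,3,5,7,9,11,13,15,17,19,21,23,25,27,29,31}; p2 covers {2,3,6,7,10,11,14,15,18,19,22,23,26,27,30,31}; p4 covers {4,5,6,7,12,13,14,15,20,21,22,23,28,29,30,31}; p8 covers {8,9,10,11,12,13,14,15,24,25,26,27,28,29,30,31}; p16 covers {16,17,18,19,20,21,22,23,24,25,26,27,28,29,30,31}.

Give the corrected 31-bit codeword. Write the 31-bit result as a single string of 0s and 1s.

s1 (pos 1,3,5,7,9,11,13,15,17,19,21,23,25,27,29,31): 1⊕1⊕1⊕1⊕0⊕1⊕0⊕1⊕1⊕1⊕0⊕0⊕1⊕1⊕0⊕1 = 1
s2 (pos 2,3,6,7,10,11,14,15,18,19,22,23,26,27,30,31): 1⊕1⊕0⊕1⊕1⊕1⊕1⊕1⊕0⊕1⊕0⊕0⊕0⊕1⊕0⊕1 = 0
s4 (pos 4,5,6,7,12,13,14,15,20,21,22,23,28,29,30,31): 1⊕1⊕0⊕1⊕1⊕0⊕1⊕1⊕1⊕0⊕0⊕0⊕0⊕0⊕0⊕1 = 0
s8 (pos 8,9,10,11,12,13,14,15,24,25,26,27,28,29,30,31): 1⊕0⊕1⊕1⊕1⊕0⊕1⊕1⊕0⊕1⊕0⊕1⊕0⊕0⊕0⊕1 = 1
s16 (pos 16,17,18,19,20,21,22,23,24,25,26,27,28,29,30,31): 0⊕1⊕0⊕1⊕1⊕0⊕0⊕0⊕0⊕1⊕0⊕1⊕0⊕0⊕0⊕1 = 0
Syndrome s16…s1 = 01001 → error at position 9.
Flip position 9: 1111101101110110101100001010001 → 1111101111110110101100001010001

1111101111110110101100001010001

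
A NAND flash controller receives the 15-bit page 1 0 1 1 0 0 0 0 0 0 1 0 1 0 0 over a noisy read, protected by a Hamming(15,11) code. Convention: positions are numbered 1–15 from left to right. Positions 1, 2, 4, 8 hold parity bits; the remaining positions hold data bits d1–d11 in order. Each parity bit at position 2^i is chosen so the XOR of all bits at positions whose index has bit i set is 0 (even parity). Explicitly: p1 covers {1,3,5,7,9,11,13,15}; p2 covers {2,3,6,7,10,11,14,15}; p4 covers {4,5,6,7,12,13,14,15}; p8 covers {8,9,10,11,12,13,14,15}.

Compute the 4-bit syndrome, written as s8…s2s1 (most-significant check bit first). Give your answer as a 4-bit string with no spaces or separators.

0000

s1 (pos 1,3,5,7,9,11,13,15): 1⊕1⊕0⊕0⊕0⊕1⊕1⊕0 = 0
s2 (pos 2,3,6,7,10,11,14,15): 0⊕1⊕0⊕0⊕0⊕1⊕0⊕0 = 0
s4 (pos 4,5,6,7,12,13,14,15): 1⊕0⊕0⊕0⊕0⊕1⊕0⊕0 = 0
s8 (pos 8,9,10,11,12,13,14,15): 0⊕0⊕0⊕1⊕0⊕1⊕0⊕0 = 0
Syndrome s8…s1 = 0000 → no error.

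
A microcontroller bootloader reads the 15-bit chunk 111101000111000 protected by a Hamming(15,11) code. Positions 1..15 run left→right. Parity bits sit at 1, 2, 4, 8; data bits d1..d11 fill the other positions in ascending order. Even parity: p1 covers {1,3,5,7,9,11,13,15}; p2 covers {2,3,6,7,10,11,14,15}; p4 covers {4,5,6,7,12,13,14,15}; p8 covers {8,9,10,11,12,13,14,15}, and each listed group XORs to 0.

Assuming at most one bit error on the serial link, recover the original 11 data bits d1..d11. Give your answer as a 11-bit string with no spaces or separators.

s1 (pos 1,3,5,7,9,11,13,15): 1⊕1⊕0⊕0⊕0⊕1⊕0⊕0 = 1
s2 (pos 2,3,6,7,10,11,14,15): 1⊕1⊕1⊕0⊕1⊕1⊕0⊕0 = 1
s4 (pos 4,5,6,7,12,13,14,15): 1⊕0⊕1⊕0⊕1⊕0⊕0⊕0 = 1
s8 (pos 8,9,10,11,12,13,14,15): 0⊕0⊕1⊕1⊕1⊕0⊕0⊕0 = 1
Syndrome s8…s1 = 1111 → error at position 15.
Flip position 15: 111101000111000 → 111101000111001
Read data bits from positions 3,5,6,7,9,10,11,12,13,14,15: 10100111001

10100111001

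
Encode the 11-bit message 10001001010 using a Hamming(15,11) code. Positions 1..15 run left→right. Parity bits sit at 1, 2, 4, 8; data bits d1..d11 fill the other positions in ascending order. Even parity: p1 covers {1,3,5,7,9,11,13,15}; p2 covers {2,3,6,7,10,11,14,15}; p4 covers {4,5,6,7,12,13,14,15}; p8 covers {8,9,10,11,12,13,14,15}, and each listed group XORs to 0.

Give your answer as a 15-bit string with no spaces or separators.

001000011001010

Place data at non-parity positions: p1 p2 1 p4 0 0 0 p8 1 0 0 1 0 1 0
p1 (pos 1,3,5,7,9,11,13,15): XOR of data positions = 1⊕0⊕0⊕1⊕0⊕0⊕0 = 0
p2 (pos 2,3,6,7,10,11,14,15): XOR of data positions = 1⊕0⊕0⊕0⊕0⊕1⊕0 = 0
p4 (pos 4,5,6,7,12,13,14,15): XOR of data positions = 0⊕0⊕0⊕1⊕0⊕1⊕0 = 0
p8 (pos 8,9,10,11,12,13,14,15): XOR of data positions = 1⊕0⊕0⊕1⊕0⊕1⊕0 = 1
Codeword: 001000011001010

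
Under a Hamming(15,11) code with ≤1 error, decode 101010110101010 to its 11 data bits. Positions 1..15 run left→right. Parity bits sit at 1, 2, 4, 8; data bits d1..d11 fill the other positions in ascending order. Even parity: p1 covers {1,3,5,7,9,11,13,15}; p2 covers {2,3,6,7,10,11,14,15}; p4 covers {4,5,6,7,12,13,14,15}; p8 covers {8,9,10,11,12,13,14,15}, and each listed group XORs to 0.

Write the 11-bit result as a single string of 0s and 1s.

11010101010

s1 (pos 1,3,5,7,9,11,13,15): 1⊕1⊕1⊕1⊕0⊕0⊕0⊕0 = 0
s2 (pos 2,3,6,7,10,11,14,15): 0⊕1⊕0⊕1⊕1⊕0⊕1⊕0 = 0
s4 (pos 4,5,6,7,12,13,14,15): 0⊕1⊕0⊕1⊕1⊕0⊕1⊕0 = 0
s8 (pos 8,9,10,11,12,13,14,15): 1⊕0⊕1⊕0⊕1⊕0⊕1⊕0 = 0
Syndrome s8…s1 = 0000 → no error.
Read data bits from positions 3,5,6,7,9,10,11,12,13,14,15: 11010101010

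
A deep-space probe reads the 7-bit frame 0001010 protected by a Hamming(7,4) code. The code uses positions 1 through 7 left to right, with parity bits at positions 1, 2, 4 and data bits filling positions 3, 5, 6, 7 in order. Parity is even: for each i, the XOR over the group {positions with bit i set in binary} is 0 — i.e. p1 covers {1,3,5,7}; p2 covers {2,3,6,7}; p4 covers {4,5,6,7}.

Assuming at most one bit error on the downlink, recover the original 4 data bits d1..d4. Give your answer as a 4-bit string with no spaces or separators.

s1 (pos 1,3,5,7): 0⊕0⊕0⊕0 = 0
s2 (pos 2,3,6,7): 0⊕0⊕1⊕0 = 1
s4 (pos 4,5,6,7): 1⊕0⊕1⊕0 = 0
Syndrome s4…s1 = 010 → error at position 2.
Flip position 2: 0001010 → 0101010
Read data bits from positions 3,5,6,7: 0010

0010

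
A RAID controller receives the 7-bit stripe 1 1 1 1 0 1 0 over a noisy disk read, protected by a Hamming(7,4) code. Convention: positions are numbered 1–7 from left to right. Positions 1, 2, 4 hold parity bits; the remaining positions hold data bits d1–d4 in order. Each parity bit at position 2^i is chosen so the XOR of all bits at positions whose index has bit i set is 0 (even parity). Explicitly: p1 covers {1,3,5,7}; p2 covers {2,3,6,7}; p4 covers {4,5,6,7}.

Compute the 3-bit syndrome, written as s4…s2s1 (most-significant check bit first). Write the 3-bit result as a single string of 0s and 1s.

010

s1 (pos 1,3,5,7): 1⊕1⊕0⊕0 = 0
s2 (pos 2,3,6,7): 1⊕1⊕1⊕0 = 1
s4 (pos 4,5,6,7): 1⊕0⊕1⊕0 = 0
Syndrome s4…s1 = 010 → error at position 2.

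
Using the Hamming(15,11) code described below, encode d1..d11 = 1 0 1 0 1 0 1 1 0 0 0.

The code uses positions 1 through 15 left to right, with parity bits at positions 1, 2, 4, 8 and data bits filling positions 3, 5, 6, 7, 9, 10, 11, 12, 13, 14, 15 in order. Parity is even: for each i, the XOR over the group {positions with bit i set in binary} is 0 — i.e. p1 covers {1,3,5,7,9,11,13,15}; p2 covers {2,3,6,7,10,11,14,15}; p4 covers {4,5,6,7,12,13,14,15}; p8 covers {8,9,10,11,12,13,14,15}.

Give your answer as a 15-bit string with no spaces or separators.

Place data at non-parity positions: p1 p2 1 p4 0 1 0 p8 1 0 1 1 0 0 0
p1 (pos 1,3,5,7,9,11,13,15): XOR of data positions = 1⊕0⊕0⊕1⊕1⊕0⊕0 = 1
p2 (pos 2,3,6,7,10,11,14,15): XOR of data positions = 1⊕1⊕0⊕0⊕1⊕0⊕0 = 1
p4 (pos 4,5,6,7,12,13,14,15): XOR of data positions = 0⊕1⊕0⊕1⊕0⊕0⊕0 = 0
p8 (pos 8,9,10,11,12,13,14,15): XOR of data positions = 1⊕0⊕1⊕1⊕0⊕0⊕0 = 1
Codeword: 111001011011000

111001011011000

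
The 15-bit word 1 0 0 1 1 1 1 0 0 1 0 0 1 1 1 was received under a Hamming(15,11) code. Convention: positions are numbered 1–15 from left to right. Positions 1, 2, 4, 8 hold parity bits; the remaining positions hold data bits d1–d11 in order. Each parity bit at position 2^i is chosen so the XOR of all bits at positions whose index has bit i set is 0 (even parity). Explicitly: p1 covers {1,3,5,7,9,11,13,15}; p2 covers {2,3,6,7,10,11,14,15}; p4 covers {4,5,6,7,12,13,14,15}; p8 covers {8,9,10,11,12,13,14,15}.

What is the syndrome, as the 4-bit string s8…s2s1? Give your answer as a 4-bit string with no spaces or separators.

0111

s1 (pos 1,3,5,7,9,11,13,15): 1⊕0⊕1⊕1⊕0⊕0⊕1⊕1 = 1
s2 (pos 2,3,6,7,10,11,14,15): 0⊕0⊕1⊕1⊕1⊕0⊕1⊕1 = 1
s4 (pos 4,5,6,7,12,13,14,15): 1⊕1⊕1⊕1⊕0⊕1⊕1⊕1 = 1
s8 (pos 8,9,10,11,12,13,14,15): 0⊕0⊕1⊕0⊕0⊕1⊕1⊕1 = 0
Syndrome s8…s1 = 0111 → error at position 7.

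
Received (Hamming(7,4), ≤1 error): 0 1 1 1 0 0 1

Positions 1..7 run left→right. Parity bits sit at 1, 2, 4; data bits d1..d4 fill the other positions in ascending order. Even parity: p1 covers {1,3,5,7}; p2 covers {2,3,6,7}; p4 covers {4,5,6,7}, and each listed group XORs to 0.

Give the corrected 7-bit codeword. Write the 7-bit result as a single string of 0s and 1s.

s1 (pos 1,3,5,7): 0⊕1⊕0⊕1 = 0
s2 (pos 2,3,6,7): 1⊕1⊕0⊕1 = 1
s4 (pos 4,5,6,7): 1⊕0⊕0⊕1 = 0
Syndrome s4…s1 = 010 → error at position 2.
Flip position 2: 0111001 → 0011001

0011001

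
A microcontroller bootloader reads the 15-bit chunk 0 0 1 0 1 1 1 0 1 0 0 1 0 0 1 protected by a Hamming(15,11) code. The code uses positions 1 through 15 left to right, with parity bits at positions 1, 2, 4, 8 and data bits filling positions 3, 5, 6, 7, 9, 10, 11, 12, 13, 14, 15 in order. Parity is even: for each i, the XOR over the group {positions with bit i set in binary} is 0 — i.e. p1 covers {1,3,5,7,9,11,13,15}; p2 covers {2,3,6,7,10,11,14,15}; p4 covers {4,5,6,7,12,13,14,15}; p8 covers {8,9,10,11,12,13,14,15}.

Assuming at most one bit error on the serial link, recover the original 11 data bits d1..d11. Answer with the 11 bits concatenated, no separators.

s1 (pos 1,3,5,7,9,11,13,15): 0⊕1⊕1⊕1⊕1⊕0⊕0⊕1 = 1
s2 (pos 2,3,6,7,10,11,14,15): 0⊕1⊕1⊕1⊕0⊕0⊕0⊕1 = 0
s4 (pos 4,5,6,7,12,13,14,15): 0⊕1⊕1⊕1⊕1⊕0⊕0⊕1 = 1
s8 (pos 8,9,10,11,12,13,14,15): 0⊕1⊕0⊕0⊕1⊕0⊕0⊕1 = 1
Syndrome s8…s1 = 1101 → error at position 13.
Flip position 13: 001011101001001 → 001011101001101
Read data bits from positions 3,5,6,7,9,10,11,12,13,14,15: 11111001101

11111001101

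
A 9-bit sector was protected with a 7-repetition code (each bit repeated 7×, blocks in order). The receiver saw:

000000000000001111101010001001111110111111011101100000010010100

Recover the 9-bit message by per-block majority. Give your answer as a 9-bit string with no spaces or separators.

001011100

Block 1 (0000000): 0 ones → 0
Block 2 (0000000): 0 ones → 0
Block 3 (1111101): 6 ones → 1
Block 4 (0100010): 2 ones → 0
Block 5 (0111111): 6 ones → 1
Block 6 (0111111): 6 ones → 1
Block 7 (0111011): 5 ones → 1
Block 8 (0000001): 1 one → 0
Block 9 (0010100): 2 ones → 0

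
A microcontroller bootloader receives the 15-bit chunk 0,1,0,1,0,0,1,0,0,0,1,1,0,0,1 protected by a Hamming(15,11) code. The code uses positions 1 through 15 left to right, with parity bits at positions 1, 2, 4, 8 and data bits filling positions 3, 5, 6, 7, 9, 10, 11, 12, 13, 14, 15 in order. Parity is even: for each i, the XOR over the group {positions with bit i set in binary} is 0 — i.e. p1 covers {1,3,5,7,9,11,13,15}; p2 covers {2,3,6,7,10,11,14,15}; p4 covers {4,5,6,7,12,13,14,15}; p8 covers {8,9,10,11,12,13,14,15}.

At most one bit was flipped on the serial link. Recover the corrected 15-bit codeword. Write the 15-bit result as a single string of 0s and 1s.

010100101011001

s1 (pos 1,3,5,7,9,11,13,15): 0⊕0⊕0⊕1⊕0⊕1⊕0⊕1 = 1
s2 (pos 2,3,6,7,10,11,14,15): 1⊕0⊕0⊕1⊕0⊕1⊕0⊕1 = 0
s4 (pos 4,5,6,7,12,13,14,15): 1⊕0⊕0⊕1⊕1⊕0⊕0⊕1 = 0
s8 (pos 8,9,10,11,12,13,14,15): 0⊕0⊕0⊕1⊕1⊕0⊕0⊕1 = 1
Syndrome s8…s1 = 1001 → error at position 9.
Flip position 9: 010100100011001 → 010100101011001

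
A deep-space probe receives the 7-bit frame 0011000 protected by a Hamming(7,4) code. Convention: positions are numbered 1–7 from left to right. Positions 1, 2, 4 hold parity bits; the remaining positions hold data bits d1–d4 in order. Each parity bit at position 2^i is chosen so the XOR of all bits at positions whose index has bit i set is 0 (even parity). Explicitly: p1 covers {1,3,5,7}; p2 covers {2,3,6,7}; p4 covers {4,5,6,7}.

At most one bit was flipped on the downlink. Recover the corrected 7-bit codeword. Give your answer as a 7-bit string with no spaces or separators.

s1 (pos 1,3,5,7): 0⊕1⊕0⊕0 = 1
s2 (pos 2,3,6,7): 0⊕1⊕0⊕0 = 1
s4 (pos 4,5,6,7): 1⊕0⊕0⊕0 = 1
Syndrome s4…s1 = 111 → error at position 7.
Flip position 7: 0011000 → 0011001

0011001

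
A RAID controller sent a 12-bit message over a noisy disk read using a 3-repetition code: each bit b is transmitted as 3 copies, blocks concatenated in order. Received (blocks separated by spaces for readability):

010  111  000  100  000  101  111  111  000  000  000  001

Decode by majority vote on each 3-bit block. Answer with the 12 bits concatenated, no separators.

Block 1 (010): 1 one → 0
Block 2 (111): 3 ones → 1
Block 3 (000): 0 ones → 0
Block 4 (100): 1 one → 0
Block 5 (000): 0 ones → 0
Block 6 (101): 2 ones → 1
Block 7 (111): 3 ones → 1
Block 8 (111): 3 ones → 1
Block 9 (000): 0 ones → 0
Block 10 (000): 0 ones → 0
Block 11 (000): 0 ones → 0
Block 12 (001): 1 one → 0

010001110000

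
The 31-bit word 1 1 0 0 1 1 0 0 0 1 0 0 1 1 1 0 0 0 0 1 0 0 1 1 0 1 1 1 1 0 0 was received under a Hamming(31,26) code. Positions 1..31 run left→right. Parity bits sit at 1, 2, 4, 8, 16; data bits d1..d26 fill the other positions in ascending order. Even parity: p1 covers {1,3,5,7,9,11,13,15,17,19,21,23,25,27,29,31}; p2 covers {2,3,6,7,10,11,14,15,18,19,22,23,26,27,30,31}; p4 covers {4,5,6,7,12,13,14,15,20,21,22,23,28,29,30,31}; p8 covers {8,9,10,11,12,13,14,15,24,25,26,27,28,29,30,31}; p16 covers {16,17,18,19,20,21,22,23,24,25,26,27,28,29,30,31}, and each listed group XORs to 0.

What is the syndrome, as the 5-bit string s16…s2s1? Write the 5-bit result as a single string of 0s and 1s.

11101

s1 (pos 1,3,5,7,9,11,13,15,17,19,21,23,25,27,29,31): 1⊕0⊕1⊕0⊕0⊕0⊕1⊕1⊕0⊕0⊕0⊕1⊕0⊕1⊕1⊕0 = 1
s2 (pos 2,3,6,7,10,11,14,15,18,19,22,23,26,27,30,31): 1⊕0⊕1⊕0⊕1⊕0⊕1⊕1⊕0⊕0⊕0⊕1⊕1⊕1⊕0⊕0 = 0
s4 (pos 4,5,6,7,12,13,14,15,20,21,22,23,28,29,30,31): 0⊕1⊕1⊕0⊕0⊕1⊕1⊕1⊕1⊕0⊕0⊕1⊕1⊕1⊕0⊕0 = 1
s8 (pos 8,9,10,11,12,13,14,15,24,25,26,27,28,29,30,31): 0⊕0⊕1⊕0⊕0⊕1⊕1⊕1⊕1⊕0⊕1⊕1⊕1⊕1⊕0⊕0 = 1
s16 (pos 16,17,18,19,20,21,22,23,24,25,26,27,28,29,30,31): 0⊕0⊕0⊕0⊕1⊕0⊕0⊕1⊕1⊕0⊕1⊕1⊕1⊕1⊕0⊕0 = 1
Syndrome s16…s1 = 11101 → error at position 29.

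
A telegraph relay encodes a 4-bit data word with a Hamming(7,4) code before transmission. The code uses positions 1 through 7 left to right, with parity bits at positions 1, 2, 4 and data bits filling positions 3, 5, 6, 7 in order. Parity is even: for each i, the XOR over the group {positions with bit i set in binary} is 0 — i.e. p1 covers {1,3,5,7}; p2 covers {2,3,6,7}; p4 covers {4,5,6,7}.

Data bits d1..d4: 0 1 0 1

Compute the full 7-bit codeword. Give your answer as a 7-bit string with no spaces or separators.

0100101

Place data at non-parity positions: p1 p2 0 p4 1 0 1
p1 (pos 1,3,5,7): XOR of data positions = 0⊕1⊕1 = 0
p2 (pos 2,3,6,7): XOR of data positions = 0⊕0⊕1 = 1
p4 (pos 4,5,6,7): XOR of data positions = 1⊕0⊕1 = 0
Codeword: 0100101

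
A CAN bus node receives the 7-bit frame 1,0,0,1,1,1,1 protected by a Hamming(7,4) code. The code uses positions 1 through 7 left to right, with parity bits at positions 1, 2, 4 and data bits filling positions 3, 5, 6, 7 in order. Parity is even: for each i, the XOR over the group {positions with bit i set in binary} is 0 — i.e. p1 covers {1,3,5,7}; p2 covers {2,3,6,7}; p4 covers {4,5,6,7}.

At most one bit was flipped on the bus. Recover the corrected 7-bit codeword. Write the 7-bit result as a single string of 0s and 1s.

s1 (pos 1,3,5,7): 1⊕0⊕1⊕1 = 1
s2 (pos 2,3,6,7): 0⊕0⊕1⊕1 = 0
s4 (pos 4,5,6,7): 1⊕1⊕1⊕1 = 0
Syndrome s4…s1 = 001 → error at position 1.
Flip position 1: 1001111 → 0001111

0001111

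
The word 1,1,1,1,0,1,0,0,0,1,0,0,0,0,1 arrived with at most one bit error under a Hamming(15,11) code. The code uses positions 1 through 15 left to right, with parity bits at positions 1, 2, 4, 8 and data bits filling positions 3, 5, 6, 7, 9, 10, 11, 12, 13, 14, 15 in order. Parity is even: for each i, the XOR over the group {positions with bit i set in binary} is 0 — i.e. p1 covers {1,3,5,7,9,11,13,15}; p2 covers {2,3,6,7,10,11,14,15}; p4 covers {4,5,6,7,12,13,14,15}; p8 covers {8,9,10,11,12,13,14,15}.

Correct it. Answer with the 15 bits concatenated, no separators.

s1 (pos 1,3,5,7,9,11,13,15): 1⊕1⊕0⊕0⊕0⊕0⊕0⊕1 = 1
s2 (pos 2,3,6,7,10,11,14,15): 1⊕1⊕1⊕0⊕1⊕0⊕0⊕1 = 1
s4 (pos 4,5,6,7,12,13,14,15): 1⊕0⊕1⊕0⊕0⊕0⊕0⊕1 = 1
s8 (pos 8,9,10,11,12,13,14,15): 0⊕0⊕1⊕0⊕0⊕0⊕0⊕1 = 0
Syndrome s8…s1 = 0111 → error at position 7.
Flip position 7: 111101000100001 → 111101100100001

111101100100001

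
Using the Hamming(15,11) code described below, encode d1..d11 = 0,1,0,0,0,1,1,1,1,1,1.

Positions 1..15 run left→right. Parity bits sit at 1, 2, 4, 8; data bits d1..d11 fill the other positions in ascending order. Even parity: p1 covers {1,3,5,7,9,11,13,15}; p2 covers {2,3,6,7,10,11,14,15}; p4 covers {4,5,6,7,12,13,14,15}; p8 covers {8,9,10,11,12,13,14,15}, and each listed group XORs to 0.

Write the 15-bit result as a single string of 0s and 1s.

000110000111111

Place data at non-parity positions: p1 p2 0 p4 1 0 0 p8 0 1 1 1 1 1 1
p1 (pos 1,3,5,7,9,11,13,15): XOR of data positions = 0⊕1⊕0⊕0⊕1⊕1⊕1 = 0
p2 (pos 2,3,6,7,10,11,14,15): XOR of data positions = 0⊕0⊕0⊕1⊕1⊕1⊕1 = 0
p4 (pos 4,5,6,7,12,13,14,15): XOR of data positions = 1⊕0⊕0⊕1⊕1⊕1⊕1 = 1
p8 (pos 8,9,10,11,12,13,14,15): XOR of data positions = 0⊕1⊕1⊕1⊕1⊕1⊕1 = 0
Codeword: 000110000111111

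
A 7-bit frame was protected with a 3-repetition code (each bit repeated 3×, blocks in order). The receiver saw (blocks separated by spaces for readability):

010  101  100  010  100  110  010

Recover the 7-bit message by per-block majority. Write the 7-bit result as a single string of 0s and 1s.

0100010

Block 1 (010): 1 one → 0
Block 2 (101): 2 ones → 1
Block 3 (100): 1 one → 0
Block 4 (010): 1 one → 0
Block 5 (100): 1 one → 0
Block 6 (110): 2 ones → 1
Block 7 (010): 1 one → 0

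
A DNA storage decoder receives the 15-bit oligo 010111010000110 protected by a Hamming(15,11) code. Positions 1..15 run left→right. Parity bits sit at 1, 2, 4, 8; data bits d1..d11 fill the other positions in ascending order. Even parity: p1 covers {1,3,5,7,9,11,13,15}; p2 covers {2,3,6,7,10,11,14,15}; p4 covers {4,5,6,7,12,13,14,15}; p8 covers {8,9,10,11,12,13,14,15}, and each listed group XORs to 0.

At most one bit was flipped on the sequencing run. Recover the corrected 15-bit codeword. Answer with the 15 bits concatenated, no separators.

010111010000100

s1 (pos 1,3,5,7,9,11,13,15): 0⊕0⊕1⊕0⊕0⊕0⊕1⊕0 = 0
s2 (pos 2,3,6,7,10,11,14,15): 1⊕0⊕1⊕0⊕0⊕0⊕1⊕0 = 1
s4 (pos 4,5,6,7,12,13,14,15): 1⊕1⊕1⊕0⊕0⊕1⊕1⊕0 = 1
s8 (pos 8,9,10,11,12,13,14,15): 1⊕0⊕0⊕0⊕0⊕1⊕1⊕0 = 1
Syndrome s8…s1 = 1110 → error at position 14.
Flip position 14: 010111010000110 → 010111010000100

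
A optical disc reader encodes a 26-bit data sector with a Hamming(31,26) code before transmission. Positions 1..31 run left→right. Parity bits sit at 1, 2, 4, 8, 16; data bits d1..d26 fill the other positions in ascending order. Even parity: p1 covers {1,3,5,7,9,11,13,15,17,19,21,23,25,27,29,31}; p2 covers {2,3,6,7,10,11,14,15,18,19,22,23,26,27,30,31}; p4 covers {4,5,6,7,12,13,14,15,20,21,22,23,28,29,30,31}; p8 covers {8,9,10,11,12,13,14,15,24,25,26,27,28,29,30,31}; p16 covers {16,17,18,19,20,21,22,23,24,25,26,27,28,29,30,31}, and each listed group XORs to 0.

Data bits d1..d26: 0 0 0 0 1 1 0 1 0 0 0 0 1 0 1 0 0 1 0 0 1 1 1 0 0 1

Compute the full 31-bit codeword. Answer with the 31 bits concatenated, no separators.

0001000111010001010100100111001

Place data at non-parity positions: p1 p2 0 p4 0 0 0 p8 1 1 0 1 0 0 0 p16 0 1 0 1 0 0 1 0 0 1 1 1 0 0 1
p1 (pos 1,3,5,7,9,11,13,15,17,19,21,23,25,27,29,31): XOR of data positions = 0⊕0⊕0⊕1⊕0⊕0⊕0⊕0⊕0⊕0⊕1⊕0⊕1⊕0⊕1 = 0
p2 (pos 2,3,6,7,10,11,14,15,18,19,22,23,26,27,30,31): XOR of data positions = 0⊕0⊕0⊕1⊕0⊕0⊕0⊕1⊕0⊕0⊕1⊕1⊕1⊕0⊕1 = 0
p4 (pos 4,5,6,7,12,13,14,15,20,21,22,23,28,29,30,31): XOR of data positions = 0⊕0⊕0⊕1⊕0⊕0⊕0⊕1⊕0⊕0⊕1⊕1⊕0⊕0⊕1 = 1
p8 (pos 8,9,10,11,12,13,14,15,24,25,26,27,28,29,30,31): XOR of data positions = 1⊕1⊕0⊕1⊕0⊕0⊕0⊕0⊕0⊕1⊕1⊕1⊕0⊕0⊕1 = 1
p16 (pos 16,17,18,19,20,21,22,23,24,25,26,27,28,29,30,31): XOR of data positions = 0⊕1⊕0⊕1⊕0⊕0⊕1⊕0⊕0⊕1⊕1⊕1⊕0⊕0⊕1 = 1
Codeword: 0001000111010001010100100111001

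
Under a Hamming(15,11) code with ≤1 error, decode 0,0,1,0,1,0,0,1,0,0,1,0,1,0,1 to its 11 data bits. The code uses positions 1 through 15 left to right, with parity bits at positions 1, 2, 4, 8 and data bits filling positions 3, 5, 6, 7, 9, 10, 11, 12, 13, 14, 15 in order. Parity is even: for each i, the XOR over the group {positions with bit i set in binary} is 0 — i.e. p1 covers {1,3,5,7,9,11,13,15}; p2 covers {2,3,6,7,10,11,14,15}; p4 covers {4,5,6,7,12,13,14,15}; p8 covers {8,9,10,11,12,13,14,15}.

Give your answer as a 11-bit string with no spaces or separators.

11010010101

s1 (pos 1,3,5,7,9,11,13,15): 0⊕1⊕1⊕0⊕0⊕1⊕1⊕1 = 1
s2 (pos 2,3,6,7,10,11,14,15): 0⊕1⊕0⊕0⊕0⊕1⊕0⊕1 = 1
s4 (pos 4,5,6,7,12,13,14,15): 0⊕1⊕0⊕0⊕0⊕1⊕0⊕1 = 1
s8 (pos 8,9,10,11,12,13,14,15): 1⊕0⊕0⊕1⊕0⊕1⊕0⊕1 = 0
Syndrome s8…s1 = 0111 → error at position 7.
Flip position 7: 001010010010101 → 001010110010101
Read data bits from positions 3,5,6,7,9,10,11,12,13,14,15: 11010010101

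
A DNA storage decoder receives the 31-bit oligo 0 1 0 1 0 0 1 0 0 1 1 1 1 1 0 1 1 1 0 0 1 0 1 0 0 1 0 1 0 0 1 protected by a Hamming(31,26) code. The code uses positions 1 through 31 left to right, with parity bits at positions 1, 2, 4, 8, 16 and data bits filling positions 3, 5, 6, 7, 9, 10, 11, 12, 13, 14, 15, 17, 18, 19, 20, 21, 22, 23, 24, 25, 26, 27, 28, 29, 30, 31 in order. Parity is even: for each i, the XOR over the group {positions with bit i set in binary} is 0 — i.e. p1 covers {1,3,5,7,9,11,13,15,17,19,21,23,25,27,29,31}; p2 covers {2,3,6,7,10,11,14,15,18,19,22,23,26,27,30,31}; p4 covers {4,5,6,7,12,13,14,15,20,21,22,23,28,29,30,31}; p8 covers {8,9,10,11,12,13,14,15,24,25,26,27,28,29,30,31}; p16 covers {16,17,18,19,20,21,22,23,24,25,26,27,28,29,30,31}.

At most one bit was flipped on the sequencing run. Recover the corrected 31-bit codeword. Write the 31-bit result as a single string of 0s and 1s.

s1 (pos 1,3,5,7,9,11,13,15,17,19,21,23,25,27,29,31): 0⊕0⊕0⊕1⊕0⊕1⊕1⊕0⊕1⊕0⊕1⊕1⊕0⊕0⊕0⊕1 = 1
s2 (pos 2,3,6,7,10,11,14,15,18,19,22,23,26,27,30,31): 1⊕0⊕0⊕1⊕1⊕1⊕1⊕0⊕1⊕0⊕0⊕1⊕1⊕0⊕0⊕1 = 1
s4 (pos 4,5,6,7,12,13,14,15,20,21,22,23,28,29,30,31): 1⊕0⊕0⊕1⊕1⊕1⊕1⊕0⊕0⊕1⊕0⊕1⊕1⊕0⊕0⊕1 = 1
s8 (pos 8,9,10,11,12,13,14,15,24,25,26,27,28,29,30,31): 0⊕0⊕1⊕1⊕1⊕1⊕1⊕0⊕0⊕0⊕1⊕0⊕1⊕0⊕0⊕1 = 0
s16 (pos 16,17,18,19,20,21,22,23,24,25,26,27,28,29,30,31): 1⊕1⊕1⊕0⊕0⊕1⊕0⊕1⊕0⊕0⊕1⊕0⊕1⊕0⊕0⊕1 = 0
Syndrome s16…s1 = 00111 → error at position 7.
Flip position 7: 0101001001111101110010100101001 → 0101000001111101110010100101001

0101000001111101110010100101001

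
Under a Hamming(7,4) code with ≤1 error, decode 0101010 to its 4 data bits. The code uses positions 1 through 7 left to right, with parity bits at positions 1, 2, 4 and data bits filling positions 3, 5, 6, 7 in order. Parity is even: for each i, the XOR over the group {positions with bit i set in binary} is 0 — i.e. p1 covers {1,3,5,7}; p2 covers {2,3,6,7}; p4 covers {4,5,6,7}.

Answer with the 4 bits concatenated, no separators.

s1 (pos 1,3,5,7): 0⊕0⊕0⊕0 = 0
s2 (pos 2,3,6,7): 1⊕0⊕1⊕0 = 0
s4 (pos 4,5,6,7): 1⊕0⊕1⊕0 = 0
Syndrome s4…s1 = 000 → no error.
Read data bits from positions 3,5,6,7: 0010

0010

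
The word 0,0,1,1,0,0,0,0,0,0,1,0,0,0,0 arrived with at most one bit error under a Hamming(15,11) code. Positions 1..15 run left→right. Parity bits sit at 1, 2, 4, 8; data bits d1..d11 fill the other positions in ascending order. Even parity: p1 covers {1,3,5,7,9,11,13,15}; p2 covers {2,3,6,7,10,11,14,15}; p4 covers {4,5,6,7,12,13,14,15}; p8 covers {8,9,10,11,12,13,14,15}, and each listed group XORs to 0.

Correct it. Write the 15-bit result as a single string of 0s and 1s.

s1 (pos 1,3,5,7,9,11,13,15): 0⊕1⊕0⊕0⊕0⊕1⊕0⊕0 = 0
s2 (pos 2,3,6,7,10,11,14,15): 0⊕1⊕0⊕0⊕0⊕1⊕0⊕0 = 0
s4 (pos 4,5,6,7,12,13,14,15): 1⊕0⊕0⊕0⊕0⊕0⊕0⊕0 = 1
s8 (pos 8,9,10,11,12,13,14,15): 0⊕0⊕0⊕1⊕0⊕0⊕0⊕0 = 1
Syndrome s8…s1 = 1100 → error at position 12.
Flip position 12: 001100000010000 → 001100000011000

001100000011000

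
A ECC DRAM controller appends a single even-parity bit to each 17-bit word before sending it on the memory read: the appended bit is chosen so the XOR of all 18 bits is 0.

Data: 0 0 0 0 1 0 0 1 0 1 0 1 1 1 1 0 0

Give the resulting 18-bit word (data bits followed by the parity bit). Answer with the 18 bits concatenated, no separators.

000010010101111001

XOR of the 17 data bits: 0⊕0⊕0⊕0⊕1⊕0⊕0⊕1⊕0⊕1⊕0⊕1⊕1⊕1⊕1⊕0⊕0 = 1
Parity bit = 1 (so all 18 bits XOR to 0).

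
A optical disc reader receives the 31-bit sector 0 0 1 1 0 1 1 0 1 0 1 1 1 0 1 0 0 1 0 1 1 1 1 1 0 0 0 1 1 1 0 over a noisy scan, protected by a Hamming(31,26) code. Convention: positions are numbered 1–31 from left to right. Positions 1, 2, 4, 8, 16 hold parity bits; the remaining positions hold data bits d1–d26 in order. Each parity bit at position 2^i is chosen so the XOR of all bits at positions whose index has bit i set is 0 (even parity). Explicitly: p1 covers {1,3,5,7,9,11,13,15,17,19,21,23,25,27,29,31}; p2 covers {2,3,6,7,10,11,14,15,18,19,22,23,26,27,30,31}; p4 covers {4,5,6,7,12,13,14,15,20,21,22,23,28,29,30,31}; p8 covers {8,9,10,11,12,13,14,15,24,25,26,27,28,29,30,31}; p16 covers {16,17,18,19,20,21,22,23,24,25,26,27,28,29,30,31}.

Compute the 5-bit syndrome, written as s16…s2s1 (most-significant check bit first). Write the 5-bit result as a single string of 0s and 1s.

s1 (pos 1,3,5,7,9,11,13,15,17,19,21,23,25,27,29,31): 0⊕1⊕0⊕1⊕1⊕1⊕1⊕1⊕0⊕0⊕1⊕1⊕0⊕0⊕1⊕0 = 1
s2 (pos 2,3,6,7,10,11,14,15,18,19,22,23,26,27,30,31): 0⊕1⊕1⊕1⊕0⊕1⊕0⊕1⊕1⊕0⊕1⊕1⊕0⊕0⊕1⊕0 = 1
s4 (pos 4,5,6,7,12,13,14,15,20,21,22,23,28,29,30,31): 1⊕0⊕1⊕1⊕1⊕1⊕0⊕1⊕1⊕1⊕1⊕1⊕1⊕1⊕1⊕0 = 1
s8 (pos 8,9,10,11,12,13,14,15,24,25,26,27,28,29,30,31): 0⊕1⊕0⊕1⊕1⊕1⊕0⊕1⊕1⊕0⊕0⊕0⊕1⊕1⊕1⊕0 = 1
s16 (pos 16,17,18,19,20,21,22,23,24,25,26,27,28,29,30,31): 0⊕0⊕1⊕0⊕1⊕1⊕1⊕1⊕1⊕0⊕0⊕0⊕1⊕1⊕1⊕0 = 1
Syndrome s16…s1 = 11111 → error at position 31.

11111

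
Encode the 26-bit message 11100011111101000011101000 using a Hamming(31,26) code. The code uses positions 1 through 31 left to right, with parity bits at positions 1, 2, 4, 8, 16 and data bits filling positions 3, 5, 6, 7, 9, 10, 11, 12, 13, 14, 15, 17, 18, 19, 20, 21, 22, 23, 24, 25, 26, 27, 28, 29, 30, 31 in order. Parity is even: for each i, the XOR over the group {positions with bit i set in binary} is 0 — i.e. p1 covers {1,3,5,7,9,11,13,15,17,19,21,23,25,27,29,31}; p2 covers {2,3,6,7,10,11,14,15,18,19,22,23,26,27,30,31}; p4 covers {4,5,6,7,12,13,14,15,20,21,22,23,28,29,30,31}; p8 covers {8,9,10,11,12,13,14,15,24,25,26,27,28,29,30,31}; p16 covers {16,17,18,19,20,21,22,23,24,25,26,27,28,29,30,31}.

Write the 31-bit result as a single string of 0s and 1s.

Place data at non-parity positions: p1 p2 1 p4 1 1 0 p8 0 0 1 1 1 1 1 p16 1 0 1 0 0 0 0 1 1 1 0 1 0 0 0
p1 (pos 1,3,5,7,9,11,13,15,17,19,21,23,25,27,29,31): XOR of data positions = 1⊕1⊕0⊕0⊕1⊕1⊕1⊕1⊕1⊕0⊕0⊕1⊕0⊕0⊕0 = 0
p2 (pos 2,3,6,7,10,11,14,15,18,19,22,23,26,27,30,31): XOR of data positions = 1⊕1⊕0⊕0⊕1⊕1⊕1⊕0⊕1⊕0⊕0⊕1⊕0⊕0⊕0 = 1
p4 (pos 4,5,6,7,12,13,14,15,20,21,22,23,28,29,30,31): XOR of data positions = 1⊕1⊕0⊕1⊕1⊕1⊕1⊕0⊕0⊕0⊕0⊕1⊕0⊕0⊕0 = 1
p8 (pos 8,9,10,11,12,13,14,15,24,25,26,27,28,29,30,31): XOR of data positions = 0⊕0⊕1⊕1⊕1⊕1⊕1⊕1⊕1⊕1⊕0⊕1⊕0⊕0⊕0 = 1
p16 (pos 16,17,18,19,20,21,22,23,24,25,26,27,28,29,30,31): XOR of data positions = 1⊕0⊕1⊕0⊕0⊕0⊕0⊕1⊕1⊕1⊕0⊕1⊕0⊕0⊕0 = 0
Codeword: 0111110100111110101000011101000

0111110100111110101000011101000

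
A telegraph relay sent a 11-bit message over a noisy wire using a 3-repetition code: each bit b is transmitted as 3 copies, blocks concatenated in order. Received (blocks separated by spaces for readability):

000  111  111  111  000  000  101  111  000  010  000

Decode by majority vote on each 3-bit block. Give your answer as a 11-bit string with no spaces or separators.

01110011000

Block 1 (000): 0 ones → 0
Block 2 (111): 3 ones → 1
Block 3 (111): 3 ones → 1
Block 4 (111): 3 ones → 1
Block 5 (000): 0 ones → 0
Block 6 (000): 0 ones → 0
Block 7 (101): 2 ones → 1
Block 8 (111): 3 ones → 1
Block 9 (000): 0 ones → 0
Block 10 (010): 1 one → 0
Block 11 (000): 0 ones → 0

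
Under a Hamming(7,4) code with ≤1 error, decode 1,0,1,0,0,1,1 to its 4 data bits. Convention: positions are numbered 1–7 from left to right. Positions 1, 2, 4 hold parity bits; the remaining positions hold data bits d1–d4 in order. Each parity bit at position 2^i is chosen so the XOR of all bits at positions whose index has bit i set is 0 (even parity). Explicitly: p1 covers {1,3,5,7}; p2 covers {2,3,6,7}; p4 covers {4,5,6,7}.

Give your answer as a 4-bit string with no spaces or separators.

s1 (pos 1,3,5,7): 1⊕1⊕0⊕1 = 1
s2 (pos 2,3,6,7): 0⊕1⊕1⊕1 = 1
s4 (pos 4,5,6,7): 0⊕0⊕1⊕1 = 0
Syndrome s4…s1 = 011 → error at position 3.
Flip position 3: 1010011 → 1000011
Read data bits from positions 3,5,6,7: 0011

0011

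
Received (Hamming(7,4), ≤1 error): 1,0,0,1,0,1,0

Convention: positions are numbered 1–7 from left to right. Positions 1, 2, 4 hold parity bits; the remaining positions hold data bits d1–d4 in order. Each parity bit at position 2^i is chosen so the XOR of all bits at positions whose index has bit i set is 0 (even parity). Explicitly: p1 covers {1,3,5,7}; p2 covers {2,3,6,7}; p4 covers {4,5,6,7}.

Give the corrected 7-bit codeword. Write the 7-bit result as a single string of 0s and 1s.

s1 (pos 1,3,5,7): 1⊕0⊕0⊕0 = 1
s2 (pos 2,3,6,7): 0⊕0⊕1⊕0 = 1
s4 (pos 4,5,6,7): 1⊕0⊕1⊕0 = 0
Syndrome s4…s1 = 011 → error at position 3.
Flip position 3: 1001010 → 1011010

1011010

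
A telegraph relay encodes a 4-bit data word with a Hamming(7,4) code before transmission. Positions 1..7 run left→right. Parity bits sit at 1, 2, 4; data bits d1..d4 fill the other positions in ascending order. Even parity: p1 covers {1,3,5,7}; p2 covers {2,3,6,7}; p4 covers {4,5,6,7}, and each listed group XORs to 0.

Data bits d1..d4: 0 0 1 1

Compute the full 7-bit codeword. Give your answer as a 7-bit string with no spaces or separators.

1000011

Place data at non-parity positions: p1 p2 0 p4 0 1 1
p1 (pos 1,3,5,7): XOR of data positions = 0⊕0⊕1 = 1
p2 (pos 2,3,6,7): XOR of data positions = 0⊕1⊕1 = 0
p4 (pos 4,5,6,7): XOR of data positions = 0⊕1⊕1 = 0
Codeword: 1000011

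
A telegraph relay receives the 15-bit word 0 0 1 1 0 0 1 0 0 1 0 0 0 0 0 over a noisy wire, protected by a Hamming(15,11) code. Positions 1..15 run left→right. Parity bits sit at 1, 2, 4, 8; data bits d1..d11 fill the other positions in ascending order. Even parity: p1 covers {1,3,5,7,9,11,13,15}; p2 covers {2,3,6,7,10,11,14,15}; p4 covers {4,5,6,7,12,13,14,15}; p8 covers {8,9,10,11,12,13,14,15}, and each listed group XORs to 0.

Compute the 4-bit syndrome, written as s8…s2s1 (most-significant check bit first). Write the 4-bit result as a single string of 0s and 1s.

s1 (pos 1,3,5,7,9,11,13,15): 0⊕1⊕0⊕1⊕0⊕0⊕0⊕0 = 0
s2 (pos 2,3,6,7,10,11,14,15): 0⊕1⊕0⊕1⊕1⊕0⊕0⊕0 = 1
s4 (pos 4,5,6,7,12,13,14,15): 1⊕0⊕0⊕1⊕0⊕0⊕0⊕0 = 0
s8 (pos 8,9,10,11,12,13,14,15): 0⊕0⊕1⊕0⊕0⊕0⊕0⊕0 = 1
Syndrome s8…s1 = 1010 → error at position 10.

1010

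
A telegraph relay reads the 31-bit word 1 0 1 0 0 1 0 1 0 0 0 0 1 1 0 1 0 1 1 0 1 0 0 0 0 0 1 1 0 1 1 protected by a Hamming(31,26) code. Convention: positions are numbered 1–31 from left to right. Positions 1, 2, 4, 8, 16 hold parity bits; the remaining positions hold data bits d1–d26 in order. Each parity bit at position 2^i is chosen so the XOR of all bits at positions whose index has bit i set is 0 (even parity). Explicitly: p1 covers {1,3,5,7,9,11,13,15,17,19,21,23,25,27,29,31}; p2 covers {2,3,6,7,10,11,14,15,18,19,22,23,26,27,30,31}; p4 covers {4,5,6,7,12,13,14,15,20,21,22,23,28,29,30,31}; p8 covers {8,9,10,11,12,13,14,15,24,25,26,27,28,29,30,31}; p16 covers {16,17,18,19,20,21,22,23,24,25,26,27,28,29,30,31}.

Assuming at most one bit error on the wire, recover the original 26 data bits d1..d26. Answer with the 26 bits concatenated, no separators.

s1 (pos 1,3,5,7,9,11,13,15,17,19,21,23,25,27,29,31): 1⊕1⊕0⊕0⊕0⊕0⊕1⊕0⊕0⊕1⊕1⊕0⊕0⊕1⊕0⊕1 = 1
s2 (pos 2,3,6,7,10,11,14,15,18,19,22,23,26,27,30,31): 0⊕1⊕1⊕0⊕0⊕0⊕1⊕0⊕1⊕1⊕0⊕0⊕0⊕1⊕1⊕1 = 0
s4 (pos 4,5,6,7,12,13,14,15,20,21,22,23,28,29,30,31): 0⊕0⊕1⊕0⊕0⊕1⊕1⊕0⊕0⊕1⊕0⊕0⊕1⊕0⊕1⊕1 = 1
s8 (pos 8,9,10,11,12,13,14,15,24,25,26,27,28,29,30,31): 1⊕0⊕0⊕0⊕0⊕1⊕1⊕0⊕0⊕0⊕0⊕1⊕1⊕0⊕1⊕1 = 1
s16 (pos 16,17,18,19,20,21,22,23,24,25,26,27,28,29,30,31): 1⊕0⊕1⊕1⊕0⊕1⊕0⊕0⊕0⊕0⊕0⊕1⊕1⊕0⊕1⊕1 = 0
Syndrome s16…s1 = 01101 → error at position 13.
Flip position 13: 1010010100001101011010000011011 → 1010010100000101011010000011011
Read data bits from positions 3,5,6,7,9,10,11,12,13,14,15,17,18,19,20,21,22,23,24,25,26,27,28,29,30,31: 10100000010011010000011011

10100000010011010000011011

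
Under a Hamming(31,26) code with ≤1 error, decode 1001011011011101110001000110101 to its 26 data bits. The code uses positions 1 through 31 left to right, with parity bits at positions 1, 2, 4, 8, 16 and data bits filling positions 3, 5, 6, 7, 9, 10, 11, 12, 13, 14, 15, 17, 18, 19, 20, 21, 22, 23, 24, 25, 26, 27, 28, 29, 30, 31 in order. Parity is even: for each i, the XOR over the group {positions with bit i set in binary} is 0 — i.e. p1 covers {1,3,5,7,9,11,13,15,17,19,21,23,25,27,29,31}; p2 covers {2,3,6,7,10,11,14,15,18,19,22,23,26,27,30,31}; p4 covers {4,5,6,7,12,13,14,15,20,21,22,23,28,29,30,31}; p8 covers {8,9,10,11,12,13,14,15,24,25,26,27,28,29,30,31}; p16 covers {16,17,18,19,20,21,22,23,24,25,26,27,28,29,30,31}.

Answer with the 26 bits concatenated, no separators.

s1 (pos 1,3,5,7,9,11,13,15,17,19,21,23,25,27,29,31): 1⊕0⊕0⊕1⊕1⊕0⊕1⊕0⊕1⊕0⊕0⊕0⊕0⊕1⊕1⊕1 = 0
s2 (pos 2,3,6,7,10,11,14,15,18,19,22,23,26,27,30,31): 0⊕0⊕1⊕1⊕1⊕0⊕1⊕0⊕1⊕0⊕1⊕0⊕1⊕1⊕0⊕1 = 1
s4 (pos 4,5,6,7,12,13,14,15,20,21,22,23,28,29,30,31): 1⊕0⊕1⊕1⊕1⊕1⊕1⊕0⊕0⊕0⊕1⊕0⊕0⊕1⊕0⊕1 = 1
s8 (pos 8,9,10,11,12,13,14,15,24,25,26,27,28,29,30,31): 0⊕1⊕1⊕0⊕1⊕1⊕1⊕0⊕0⊕0⊕1⊕1⊕0⊕1⊕0⊕1 = 1
s16 (pos 16,17,18,19,20,21,22,23,24,25,26,27,28,29,30,31): 1⊕1⊕1⊕0⊕0⊕0⊕1⊕0⊕0⊕0⊕1⊕1⊕0⊕1⊕0⊕1 = 0
Syndrome s16…s1 = 01110 → error at position 14.
Flip position 14: 1001011011011101110001000110101 → 1001011011011001110001000110101
Read data bits from positions 3,5,6,7,9,10,11,12,13,14,15,17,18,19,20,21,22,23,24,25,26,27,28,29,30,31: 00111101100110001000110101

00111101100110001000110101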